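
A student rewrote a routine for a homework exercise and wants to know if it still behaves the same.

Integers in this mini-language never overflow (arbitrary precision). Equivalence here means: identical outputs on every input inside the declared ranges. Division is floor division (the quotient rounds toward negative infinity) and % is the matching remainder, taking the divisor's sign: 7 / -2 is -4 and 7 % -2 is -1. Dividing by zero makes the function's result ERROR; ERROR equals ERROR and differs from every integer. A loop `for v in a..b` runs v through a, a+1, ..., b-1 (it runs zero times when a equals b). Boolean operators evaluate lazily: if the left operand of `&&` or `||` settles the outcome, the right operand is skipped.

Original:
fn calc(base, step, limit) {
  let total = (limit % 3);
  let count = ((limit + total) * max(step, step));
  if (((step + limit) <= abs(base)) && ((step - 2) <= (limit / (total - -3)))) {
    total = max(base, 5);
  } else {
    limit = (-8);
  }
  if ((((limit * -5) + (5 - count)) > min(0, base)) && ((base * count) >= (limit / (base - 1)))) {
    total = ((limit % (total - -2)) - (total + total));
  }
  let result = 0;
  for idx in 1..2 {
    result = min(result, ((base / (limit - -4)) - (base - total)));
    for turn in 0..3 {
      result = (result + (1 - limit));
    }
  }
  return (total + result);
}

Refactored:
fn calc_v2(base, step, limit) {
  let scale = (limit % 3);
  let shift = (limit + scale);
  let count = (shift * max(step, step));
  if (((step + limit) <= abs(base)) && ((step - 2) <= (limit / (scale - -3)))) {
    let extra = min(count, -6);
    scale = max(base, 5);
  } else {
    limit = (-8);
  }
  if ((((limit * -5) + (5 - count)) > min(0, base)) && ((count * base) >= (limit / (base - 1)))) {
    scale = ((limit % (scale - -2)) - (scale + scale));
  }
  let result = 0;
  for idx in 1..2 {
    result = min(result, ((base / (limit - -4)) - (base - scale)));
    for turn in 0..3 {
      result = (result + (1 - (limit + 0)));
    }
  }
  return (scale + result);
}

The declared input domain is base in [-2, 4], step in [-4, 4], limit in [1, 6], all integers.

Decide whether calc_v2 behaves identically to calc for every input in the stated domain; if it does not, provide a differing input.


The two versions differ — the changes include min/max/abs usage differs; also arithmetic usage differs; also local variable names differ; also constant usage differs; also statement counts differ.
Spot check at base=-2, step=-2, limit=1 — calc: total = 1; count = -4; (((step + limit) <= abs(base)) && ((step - 2) <= (limit / (total - -3)))) -> true; total = 5; ((((limit * -5) + (5 - count)) > min(0, base)) && ((base * count) >= (limit / (base - 1)))) -> true; total = -9; result = 0; [idx=1]; result = -8; [turn=0]; result = -8; [turn=1]; result = -8; [turn=2]; result = -8; return -17. calc_v2: scale = 1; shift = 2; count = -4; (((step + limit) <= abs(base)) && ((step - 2) <= (limit / (scale - -3)))) -> true; extra = -6; scale = 5; ((((limit * -5) + (5 - count)) > min(0, base)) && ((count * base) >= (limit / (base - 1)))) -> true; scale = -9; result = 0; [idx=1]; result = -8; [turn=0]; result = -8; [turn=1]; result = -8; [turn=2]; result = -8; return -17. Both give -17.
Checked all 378 inputs in the declared domain: the outputs agree on every one.
verdict: equivalent


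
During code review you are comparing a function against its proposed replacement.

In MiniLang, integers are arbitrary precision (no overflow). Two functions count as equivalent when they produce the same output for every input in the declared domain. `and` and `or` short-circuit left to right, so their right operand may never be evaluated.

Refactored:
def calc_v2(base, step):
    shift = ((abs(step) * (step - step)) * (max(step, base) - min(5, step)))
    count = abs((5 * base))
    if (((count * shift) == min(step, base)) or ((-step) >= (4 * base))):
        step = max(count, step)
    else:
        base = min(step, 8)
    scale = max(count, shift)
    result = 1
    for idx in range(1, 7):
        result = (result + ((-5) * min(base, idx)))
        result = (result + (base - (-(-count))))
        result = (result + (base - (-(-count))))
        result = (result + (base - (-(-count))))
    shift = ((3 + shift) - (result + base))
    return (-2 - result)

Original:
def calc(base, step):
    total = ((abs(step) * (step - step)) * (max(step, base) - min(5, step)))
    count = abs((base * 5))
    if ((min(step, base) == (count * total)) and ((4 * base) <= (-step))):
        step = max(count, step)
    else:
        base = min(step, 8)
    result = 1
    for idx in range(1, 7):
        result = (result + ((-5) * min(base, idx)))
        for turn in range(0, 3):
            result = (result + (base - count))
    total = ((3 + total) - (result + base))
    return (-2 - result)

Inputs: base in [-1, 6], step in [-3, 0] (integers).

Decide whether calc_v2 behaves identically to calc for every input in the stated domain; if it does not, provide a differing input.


On input base=-1, step=-3, calc returns 51 while calc_v2 returns 75.
verdict: not equivalent; witness: base=-1, step=-3


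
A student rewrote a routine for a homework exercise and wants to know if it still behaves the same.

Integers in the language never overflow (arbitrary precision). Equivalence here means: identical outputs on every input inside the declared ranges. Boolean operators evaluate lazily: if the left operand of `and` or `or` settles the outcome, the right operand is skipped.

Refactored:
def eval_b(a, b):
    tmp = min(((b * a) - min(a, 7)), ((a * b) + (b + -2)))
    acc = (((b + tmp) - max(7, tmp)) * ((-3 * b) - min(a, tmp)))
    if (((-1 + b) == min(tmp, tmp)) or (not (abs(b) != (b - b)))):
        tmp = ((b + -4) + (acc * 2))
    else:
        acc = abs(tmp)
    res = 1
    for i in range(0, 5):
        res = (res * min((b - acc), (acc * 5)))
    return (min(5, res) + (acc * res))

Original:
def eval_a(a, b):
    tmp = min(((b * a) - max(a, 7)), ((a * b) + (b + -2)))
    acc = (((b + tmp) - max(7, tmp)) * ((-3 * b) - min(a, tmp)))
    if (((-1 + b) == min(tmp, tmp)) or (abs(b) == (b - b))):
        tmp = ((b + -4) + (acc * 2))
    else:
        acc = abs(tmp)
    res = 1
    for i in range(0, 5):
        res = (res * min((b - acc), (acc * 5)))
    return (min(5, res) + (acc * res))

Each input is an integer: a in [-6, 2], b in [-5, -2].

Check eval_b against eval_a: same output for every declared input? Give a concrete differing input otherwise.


Try a=-6, b=-4.
eval_a: tmp=17, then acc=-72, then (((-1 + b) == min(tmp, tmp)) or (abs(b) == (b - b))) is false, then acc=17, then res=1, then (i=0), then res=-21, then (i=1), then res=441, then (i=2), then res=-9261, then (i=3), then res=194481, then (i=4), then res=-4084101, then returns -73513818
eval_b: tmp=18, then acc=-72, then (((-1 + b) == min(tmp, tmp)) or (not (abs(b) != (b - b)))) is false, then acc=18, then res=1, then (i=0), then res=-22, then (i=1), then res=484, then (i=2), then res=-10648, then (i=3), then res=234256, then (i=4), then res=-5153632, then returns -97919008
-73513818 and -97919008 differ, so these are not the same function on this domain.
verdict: not equivalent; witness: a=-6, b=-4


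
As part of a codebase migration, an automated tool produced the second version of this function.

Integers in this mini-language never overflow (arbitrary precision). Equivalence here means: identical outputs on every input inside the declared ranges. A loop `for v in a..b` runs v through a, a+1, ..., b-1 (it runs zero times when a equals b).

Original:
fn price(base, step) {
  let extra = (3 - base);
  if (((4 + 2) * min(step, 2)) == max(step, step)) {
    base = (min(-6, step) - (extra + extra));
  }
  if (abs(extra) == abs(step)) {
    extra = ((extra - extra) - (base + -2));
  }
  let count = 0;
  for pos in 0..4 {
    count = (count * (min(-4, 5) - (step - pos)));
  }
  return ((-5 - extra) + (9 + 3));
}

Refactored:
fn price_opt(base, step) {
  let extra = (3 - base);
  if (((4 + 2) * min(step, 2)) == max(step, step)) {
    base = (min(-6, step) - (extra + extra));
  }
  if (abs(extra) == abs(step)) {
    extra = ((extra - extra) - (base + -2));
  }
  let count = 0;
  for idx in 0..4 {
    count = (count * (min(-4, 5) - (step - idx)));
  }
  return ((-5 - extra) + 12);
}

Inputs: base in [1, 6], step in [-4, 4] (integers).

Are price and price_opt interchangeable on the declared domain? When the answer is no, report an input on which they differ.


Although arithmetic usage differs; also local variable names differ; also constant usage differs, 54/54 inputs agree.
verdict: equivalent


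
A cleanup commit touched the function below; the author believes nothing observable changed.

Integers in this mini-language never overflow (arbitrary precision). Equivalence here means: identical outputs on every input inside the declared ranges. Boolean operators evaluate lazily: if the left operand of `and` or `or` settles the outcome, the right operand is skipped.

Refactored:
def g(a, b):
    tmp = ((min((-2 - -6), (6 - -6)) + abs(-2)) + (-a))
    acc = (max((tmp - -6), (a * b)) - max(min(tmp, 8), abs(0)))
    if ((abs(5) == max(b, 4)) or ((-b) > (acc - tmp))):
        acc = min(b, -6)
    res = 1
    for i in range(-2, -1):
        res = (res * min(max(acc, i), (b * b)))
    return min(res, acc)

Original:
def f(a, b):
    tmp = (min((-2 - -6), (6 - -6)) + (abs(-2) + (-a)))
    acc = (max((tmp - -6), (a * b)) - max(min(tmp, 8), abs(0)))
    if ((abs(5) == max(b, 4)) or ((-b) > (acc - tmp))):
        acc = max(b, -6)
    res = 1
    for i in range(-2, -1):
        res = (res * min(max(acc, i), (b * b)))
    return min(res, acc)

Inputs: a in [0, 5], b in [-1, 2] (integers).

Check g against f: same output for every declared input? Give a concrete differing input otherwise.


Run the pair on a=0, b=-1.
f: tmp := 6 | acc := 6 | ((abs(5) == max(b, 4)) or ((-b) > (acc - tmp))): true | acc := -1 | res := 1 | iter i=-2: | res := -1 | result -1
g: tmp := 6 | acc := 6 | ((abs(5) == max(b, 4)) or ((-b) > (acc - tmp))): true | acc := -6 | res := 1 | iter i=-2: | res := -2 | result -6
-1 and -6 differ, so these are not the same function on this domain.
verdict: not equivalent; witness: a=0, b=-1


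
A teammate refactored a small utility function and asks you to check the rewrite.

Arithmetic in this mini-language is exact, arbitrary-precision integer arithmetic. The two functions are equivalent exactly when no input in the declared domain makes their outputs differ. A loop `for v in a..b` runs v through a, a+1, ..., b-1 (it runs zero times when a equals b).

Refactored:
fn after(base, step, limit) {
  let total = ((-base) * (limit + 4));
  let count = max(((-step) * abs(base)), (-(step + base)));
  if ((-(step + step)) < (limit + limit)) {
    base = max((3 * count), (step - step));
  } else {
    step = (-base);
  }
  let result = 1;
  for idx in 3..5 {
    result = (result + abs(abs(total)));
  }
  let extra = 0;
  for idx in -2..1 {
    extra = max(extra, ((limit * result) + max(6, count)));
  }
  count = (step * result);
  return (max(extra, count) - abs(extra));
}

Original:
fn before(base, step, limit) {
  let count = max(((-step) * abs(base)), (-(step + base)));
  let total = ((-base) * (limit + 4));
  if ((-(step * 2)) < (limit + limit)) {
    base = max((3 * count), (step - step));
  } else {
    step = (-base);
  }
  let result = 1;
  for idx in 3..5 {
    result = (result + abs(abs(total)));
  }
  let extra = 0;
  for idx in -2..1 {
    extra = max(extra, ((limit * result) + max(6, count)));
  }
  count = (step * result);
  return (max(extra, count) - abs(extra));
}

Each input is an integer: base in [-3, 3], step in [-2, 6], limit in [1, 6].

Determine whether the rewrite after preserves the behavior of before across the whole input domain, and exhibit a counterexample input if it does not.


Changes here: constant usage differs; also arithmetic usage differs; the full 378-point sweep finds no disagreement.
verdict: equivalent


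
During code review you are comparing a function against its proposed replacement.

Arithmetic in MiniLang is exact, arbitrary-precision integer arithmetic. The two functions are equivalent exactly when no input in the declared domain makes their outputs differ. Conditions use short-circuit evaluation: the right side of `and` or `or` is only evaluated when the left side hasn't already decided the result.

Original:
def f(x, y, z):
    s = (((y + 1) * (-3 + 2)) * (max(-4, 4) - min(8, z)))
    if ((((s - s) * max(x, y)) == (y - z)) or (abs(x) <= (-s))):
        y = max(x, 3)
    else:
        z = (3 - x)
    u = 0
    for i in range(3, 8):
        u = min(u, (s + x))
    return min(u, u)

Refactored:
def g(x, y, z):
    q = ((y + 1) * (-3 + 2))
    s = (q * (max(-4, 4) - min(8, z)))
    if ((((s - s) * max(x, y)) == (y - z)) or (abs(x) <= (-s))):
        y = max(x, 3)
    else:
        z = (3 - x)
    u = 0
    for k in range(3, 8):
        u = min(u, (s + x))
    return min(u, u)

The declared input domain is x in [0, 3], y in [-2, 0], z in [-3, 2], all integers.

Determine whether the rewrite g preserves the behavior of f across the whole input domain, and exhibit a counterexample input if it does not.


The two versions differ — the changes include local variable names differ; and statement counts differ.
As a probe, take x=2, y=-1, z=1: f runs s = 0; ((((s - s) * max(x, y)) == (y - z)) or (abs(x) <= (-s))) -> false; z = 1; u = 0; [i=3]; u = 0; [i=4]; u = 0; [i=5]; u = 0; [i=6]; u = 0; [i=7]; u = 0; return 0; g runs q = 0; s = 0; ((((s - s) * max(x, y)) == (y - z)) or (abs(x) <= (-s))) -> false; z = 1; u = 0; [k=3]; u = 0; [k=4]; u = 0; [k=5]; u = 0; [k=6]; u = 0; [k=7]; u = 0; return 0; both end at 0.
Every one of the 72 inputs gives matching results.
verdict: equivalent


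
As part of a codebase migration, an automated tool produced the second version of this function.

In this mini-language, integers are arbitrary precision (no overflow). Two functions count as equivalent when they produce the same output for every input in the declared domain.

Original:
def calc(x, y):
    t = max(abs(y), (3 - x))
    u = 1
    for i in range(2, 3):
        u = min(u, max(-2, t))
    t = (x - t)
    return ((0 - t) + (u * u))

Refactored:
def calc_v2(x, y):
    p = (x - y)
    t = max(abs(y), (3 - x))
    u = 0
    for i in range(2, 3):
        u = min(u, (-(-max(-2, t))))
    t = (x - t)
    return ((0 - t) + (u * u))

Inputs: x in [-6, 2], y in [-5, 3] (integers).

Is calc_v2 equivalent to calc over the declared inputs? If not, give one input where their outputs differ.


On input x=-6, y=-5, calc returns 16 while calc_v2 returns 15.
verdict: not equivalent; witness: x=-6, y=-5


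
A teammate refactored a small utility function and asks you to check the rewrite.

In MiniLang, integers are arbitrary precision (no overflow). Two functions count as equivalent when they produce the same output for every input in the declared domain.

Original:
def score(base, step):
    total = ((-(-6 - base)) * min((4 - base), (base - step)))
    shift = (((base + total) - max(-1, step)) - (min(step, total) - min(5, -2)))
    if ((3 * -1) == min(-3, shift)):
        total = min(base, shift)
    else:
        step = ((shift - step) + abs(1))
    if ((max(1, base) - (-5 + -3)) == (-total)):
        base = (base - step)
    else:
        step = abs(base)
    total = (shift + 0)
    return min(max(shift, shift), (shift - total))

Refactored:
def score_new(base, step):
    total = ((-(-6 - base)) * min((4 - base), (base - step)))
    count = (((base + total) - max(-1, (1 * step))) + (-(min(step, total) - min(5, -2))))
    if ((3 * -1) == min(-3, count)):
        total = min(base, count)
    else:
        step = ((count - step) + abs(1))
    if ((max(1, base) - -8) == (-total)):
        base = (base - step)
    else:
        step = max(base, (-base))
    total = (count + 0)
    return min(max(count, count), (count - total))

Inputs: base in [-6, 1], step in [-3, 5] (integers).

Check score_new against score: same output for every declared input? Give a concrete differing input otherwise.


This is a faithful refactor — min/max/abs usage differs; local variable names differ; arithmetic usage differs; constant usage differs, but the computed results match everywhere.
One worked example (base=-4, step=4) — score: total := -16 | shift := -10 | ((3 * -1) == min(-3, shift)): false | step := -13 | ((max(1, base) - (-5 + -3)) == (-total)): false | step := 4 | total := -10 | result -10; score_new: total := -16 | count := -10 | ((3 * -1) == min(-3, count)): false | step := -13 | ((max(1, base) - -8) == (-total)): false | step := 4 | total := -10 | result -10; agreement on -10.
Sweeping the whole domain (72 inputs) finds no disagreement.
verdict: equivalent


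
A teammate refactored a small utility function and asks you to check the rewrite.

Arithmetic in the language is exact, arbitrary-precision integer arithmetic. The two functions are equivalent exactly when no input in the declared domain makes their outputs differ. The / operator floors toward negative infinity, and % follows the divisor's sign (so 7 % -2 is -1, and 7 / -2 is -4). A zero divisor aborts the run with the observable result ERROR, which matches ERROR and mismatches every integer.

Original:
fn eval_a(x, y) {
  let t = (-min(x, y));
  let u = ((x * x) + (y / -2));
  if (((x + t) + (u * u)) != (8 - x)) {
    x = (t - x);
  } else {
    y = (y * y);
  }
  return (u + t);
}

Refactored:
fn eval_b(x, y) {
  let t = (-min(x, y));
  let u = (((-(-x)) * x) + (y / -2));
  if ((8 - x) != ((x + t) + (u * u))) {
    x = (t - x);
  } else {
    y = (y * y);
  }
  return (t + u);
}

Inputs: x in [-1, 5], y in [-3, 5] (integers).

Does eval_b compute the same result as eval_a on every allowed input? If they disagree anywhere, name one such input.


Side by side, the visible changes include: same computation, different form.
Spot check at x=4, y=-1 — eval_a: t becomes 1; next u becomes 16; next (((x + t) + (u * u)) != (8 - x)) evaluates to true; next x becomes -3; next final value 17. eval_b: t becomes 1; next u becomes 16; next ((8 - x) != ((x + t) + (u * u))) evaluates to true; next x becomes -3; next final value 17. Both give 17.
Sweeping the whole domain (63 inputs) finds no disagreement.
verdict: equivalent


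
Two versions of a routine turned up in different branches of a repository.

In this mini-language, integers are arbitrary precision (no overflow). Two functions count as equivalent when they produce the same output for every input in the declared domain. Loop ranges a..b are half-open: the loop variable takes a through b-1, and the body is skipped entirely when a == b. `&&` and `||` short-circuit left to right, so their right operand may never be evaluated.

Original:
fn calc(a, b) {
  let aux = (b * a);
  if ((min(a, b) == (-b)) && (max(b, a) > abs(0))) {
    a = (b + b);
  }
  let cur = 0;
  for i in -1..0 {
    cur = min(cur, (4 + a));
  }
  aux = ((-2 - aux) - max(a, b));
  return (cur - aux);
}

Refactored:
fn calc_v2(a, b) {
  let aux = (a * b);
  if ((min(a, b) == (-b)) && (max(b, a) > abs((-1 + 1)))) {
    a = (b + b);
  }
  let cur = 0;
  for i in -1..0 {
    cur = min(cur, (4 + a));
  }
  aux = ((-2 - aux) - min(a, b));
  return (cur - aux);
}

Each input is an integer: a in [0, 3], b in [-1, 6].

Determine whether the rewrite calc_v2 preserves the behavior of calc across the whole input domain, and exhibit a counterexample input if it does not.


These are not equivalent — on a=0, b=-1 the outputs split (2 vs 1).
calc: aux := 0 | ((min(a, b) == (-b)) && (max(b, a) > abs(0))): false | cur := 0 | iter i=-1: | cur := 0 | aux := -2 | result 2
calc_v2: aux := 0 | ((min(a, b) == (-b)) && (max(b, a) > abs((-1 + 1)))): false | cur := 0 | iter i=-1: | cur := 0 | aux := -1 | result 1
verdict: not equivalent; witness: a=0, b=-1


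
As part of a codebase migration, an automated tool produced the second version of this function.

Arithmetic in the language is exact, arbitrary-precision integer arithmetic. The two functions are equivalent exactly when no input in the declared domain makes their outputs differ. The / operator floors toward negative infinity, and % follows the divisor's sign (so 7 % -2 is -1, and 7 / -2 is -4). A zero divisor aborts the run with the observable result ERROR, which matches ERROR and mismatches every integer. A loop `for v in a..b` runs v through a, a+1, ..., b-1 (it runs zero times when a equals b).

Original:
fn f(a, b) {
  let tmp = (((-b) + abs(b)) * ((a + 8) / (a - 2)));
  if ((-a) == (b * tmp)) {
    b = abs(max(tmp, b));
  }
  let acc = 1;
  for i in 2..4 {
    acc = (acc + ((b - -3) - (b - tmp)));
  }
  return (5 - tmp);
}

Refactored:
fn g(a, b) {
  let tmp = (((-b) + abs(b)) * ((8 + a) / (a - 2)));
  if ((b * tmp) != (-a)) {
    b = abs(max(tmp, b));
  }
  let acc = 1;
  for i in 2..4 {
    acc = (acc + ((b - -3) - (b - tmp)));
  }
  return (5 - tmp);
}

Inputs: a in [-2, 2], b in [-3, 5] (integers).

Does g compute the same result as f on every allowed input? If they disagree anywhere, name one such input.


The suspicious-looking change has no observable effect anywhere in the declared ranges; all 45 inputs agree.
verdict: equivalent


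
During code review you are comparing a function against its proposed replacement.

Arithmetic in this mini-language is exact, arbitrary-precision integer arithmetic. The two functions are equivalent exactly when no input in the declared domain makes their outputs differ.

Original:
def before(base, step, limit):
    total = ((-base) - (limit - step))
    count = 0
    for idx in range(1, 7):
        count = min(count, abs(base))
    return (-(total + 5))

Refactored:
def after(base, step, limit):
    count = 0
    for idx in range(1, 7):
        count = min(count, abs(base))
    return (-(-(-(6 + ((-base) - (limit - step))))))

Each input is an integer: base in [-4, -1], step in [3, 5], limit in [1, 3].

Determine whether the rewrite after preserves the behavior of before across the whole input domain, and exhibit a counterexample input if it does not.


Take base=-4, step=3, limit=1.
before: total=6, then count=0, then (idx=1), then count=0, then (idx=2), then count=0, then (idx=3), then count=0, then (idx=4), then count=0, then (idx=5), then count=0, then (idx=6), then count=0, then returns -11
after: count=0, then (idx=1), then count=0, then (idx=2), then count=0, then (idx=3), then count=0, then (idx=4), then count=0, then (idx=5), then count=0, then (idx=6), then count=0, then returns -12
-11 vs -12 — the two versions disagree here.
verdict: not equivalent; witness: base=-4, step=3, limit=1


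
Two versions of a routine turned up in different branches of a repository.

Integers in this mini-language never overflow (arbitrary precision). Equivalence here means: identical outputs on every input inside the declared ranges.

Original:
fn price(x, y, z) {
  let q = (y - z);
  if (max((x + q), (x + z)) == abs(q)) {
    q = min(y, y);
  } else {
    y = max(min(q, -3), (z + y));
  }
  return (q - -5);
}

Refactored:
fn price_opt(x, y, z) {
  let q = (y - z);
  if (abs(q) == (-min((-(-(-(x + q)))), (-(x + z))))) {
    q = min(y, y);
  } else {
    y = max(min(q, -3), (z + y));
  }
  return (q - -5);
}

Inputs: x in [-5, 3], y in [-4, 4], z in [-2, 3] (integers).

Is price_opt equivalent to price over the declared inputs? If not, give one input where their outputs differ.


This is a faithful refactor — min/max/abs usage differs, but the computed results match everywhere.
One worked example (x=3, y=2, z=3) — price: q = -1; (max((x + q), (x + z)) == abs(q)) -> false; y = 5; return 4; price_opt: q = -1; (abs(q) == (-min((-(-(-(x + q)))), (-(x + z))))) -> false; y = 5; return 4; agreement on 4.
Every one of the 486 inputs gives matching results.
verdict: equivalent


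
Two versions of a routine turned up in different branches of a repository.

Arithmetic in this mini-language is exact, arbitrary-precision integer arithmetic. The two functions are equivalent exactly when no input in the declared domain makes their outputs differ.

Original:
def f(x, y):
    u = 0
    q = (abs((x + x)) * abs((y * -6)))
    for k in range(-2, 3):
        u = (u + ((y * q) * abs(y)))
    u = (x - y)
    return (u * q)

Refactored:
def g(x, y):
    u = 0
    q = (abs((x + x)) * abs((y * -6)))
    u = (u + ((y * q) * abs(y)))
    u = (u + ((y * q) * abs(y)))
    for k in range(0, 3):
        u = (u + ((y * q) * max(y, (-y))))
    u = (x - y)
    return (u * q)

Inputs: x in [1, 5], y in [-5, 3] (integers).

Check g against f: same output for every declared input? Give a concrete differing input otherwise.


Equivalent — the differences include min/max/abs usage differs; loop structure differs; statement counts differ; arithmetic usage differs, yet no declared input distinguishes the two.
Spot check at x=1, y=0 — f: u = 0; q = 0; [k=-2]; u = 0; [k=-1]; u = 0; [k=0]; u = 0; [k=1]; u = 0; [k=2]; u = 0; u = 1; return 0. g: u = 0; q = 0; u = 0; u = 0; [k=0]; u = 0; [k=1]; u = 0; [k=2]; u = 0; u = 1; return 0. Both give 0.
Across all 45 domain points the two functions coincide.
verdict: equivalent


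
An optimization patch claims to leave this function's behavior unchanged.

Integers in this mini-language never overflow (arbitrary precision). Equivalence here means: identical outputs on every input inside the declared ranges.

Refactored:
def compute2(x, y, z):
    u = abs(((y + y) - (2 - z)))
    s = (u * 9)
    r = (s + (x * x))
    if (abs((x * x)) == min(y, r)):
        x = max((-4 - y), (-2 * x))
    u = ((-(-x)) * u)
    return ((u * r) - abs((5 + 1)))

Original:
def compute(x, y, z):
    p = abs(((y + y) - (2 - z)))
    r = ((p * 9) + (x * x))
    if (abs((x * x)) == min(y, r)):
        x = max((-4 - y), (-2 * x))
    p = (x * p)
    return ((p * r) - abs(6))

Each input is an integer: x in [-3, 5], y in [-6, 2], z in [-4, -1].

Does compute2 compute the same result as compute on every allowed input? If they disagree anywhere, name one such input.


This is a faithful refactor — local variable names differ; and arithmetic usage differs; and constant usage differs; and statement counts differ, but the computed results match everywhere.
Tracing x=4, y=-2, z=-4: compute: p becomes 10; next r becomes 106; next (abs((x * x)) == min(y, r)) evaluates to false; next p becomes 40; next final value 4234 | compute2: u becomes 10; next s becomes 90; next r becomes 106; next (abs((x * x)) == min(y, r)) evaluates to false; next u becomes 40; next final value 4234 — matching result 4234.
Sweeping the whole domain (324 inputs) finds no disagreement.
verdict: equivalent


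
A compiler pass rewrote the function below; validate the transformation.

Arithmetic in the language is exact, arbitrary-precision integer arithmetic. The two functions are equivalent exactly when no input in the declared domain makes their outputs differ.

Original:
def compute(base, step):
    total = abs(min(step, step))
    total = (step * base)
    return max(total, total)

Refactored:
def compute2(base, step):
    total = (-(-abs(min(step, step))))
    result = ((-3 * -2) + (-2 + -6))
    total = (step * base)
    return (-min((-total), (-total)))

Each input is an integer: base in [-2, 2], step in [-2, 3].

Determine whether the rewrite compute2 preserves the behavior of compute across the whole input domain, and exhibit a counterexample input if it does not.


Behavior is preserved: although constant usage differs, plus local variable names differ, plus min/max/abs usage differs, plus statement counts differ, plus arithmetic usage differs, the outputs never diverge.
One worked example (base=1, step=1) — compute: total := 1 | total := 1 | result 1; compute2: total := 1 | result := -2 | total := 1 | result 1; agreement on 1.
Checked all 30 inputs in the declared domain: the outputs agree on every one.
verdict: equivalent


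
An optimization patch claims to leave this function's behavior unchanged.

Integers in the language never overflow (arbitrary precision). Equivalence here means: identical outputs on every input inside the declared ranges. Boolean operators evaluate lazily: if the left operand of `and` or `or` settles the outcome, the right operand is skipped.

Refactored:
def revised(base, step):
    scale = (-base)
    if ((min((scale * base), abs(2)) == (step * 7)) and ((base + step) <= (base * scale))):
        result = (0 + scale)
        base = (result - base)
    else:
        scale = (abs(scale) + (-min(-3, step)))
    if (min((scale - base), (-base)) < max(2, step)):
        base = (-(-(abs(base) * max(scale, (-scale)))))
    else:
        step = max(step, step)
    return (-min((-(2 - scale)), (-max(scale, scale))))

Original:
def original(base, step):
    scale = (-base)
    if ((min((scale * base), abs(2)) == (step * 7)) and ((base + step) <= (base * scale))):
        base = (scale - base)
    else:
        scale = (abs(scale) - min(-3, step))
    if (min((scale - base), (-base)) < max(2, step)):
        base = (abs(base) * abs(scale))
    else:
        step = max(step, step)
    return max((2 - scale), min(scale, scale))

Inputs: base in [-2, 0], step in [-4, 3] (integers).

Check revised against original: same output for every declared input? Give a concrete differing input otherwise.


The edit looks behavioral (`min(scale, scale)` became `max(scale, scale)`), but over these ranges it never changes the outcome.
As a probe, take base=-2, step=-4: original runs scale=2, then ((min((scale * base), abs(2)) == (step * 7)) and ((base + step) <= (base * scale))) is false, then scale=6, then (min((scale - base), (-base)) < max(2, step)) is false, then step=-4, then returns 6; revised runs scale=2, then ((min((scale * base), abs(2)) == (step * 7)) and ((base + step) <= (base * scale))) is false, then scale=6, then (min((scale - base), (-base)) < max(2, step)) is false, then step=-4, then returns 6; both end at 6.
Across all 24 domain points the two functions coincide.
verdict: equivalent


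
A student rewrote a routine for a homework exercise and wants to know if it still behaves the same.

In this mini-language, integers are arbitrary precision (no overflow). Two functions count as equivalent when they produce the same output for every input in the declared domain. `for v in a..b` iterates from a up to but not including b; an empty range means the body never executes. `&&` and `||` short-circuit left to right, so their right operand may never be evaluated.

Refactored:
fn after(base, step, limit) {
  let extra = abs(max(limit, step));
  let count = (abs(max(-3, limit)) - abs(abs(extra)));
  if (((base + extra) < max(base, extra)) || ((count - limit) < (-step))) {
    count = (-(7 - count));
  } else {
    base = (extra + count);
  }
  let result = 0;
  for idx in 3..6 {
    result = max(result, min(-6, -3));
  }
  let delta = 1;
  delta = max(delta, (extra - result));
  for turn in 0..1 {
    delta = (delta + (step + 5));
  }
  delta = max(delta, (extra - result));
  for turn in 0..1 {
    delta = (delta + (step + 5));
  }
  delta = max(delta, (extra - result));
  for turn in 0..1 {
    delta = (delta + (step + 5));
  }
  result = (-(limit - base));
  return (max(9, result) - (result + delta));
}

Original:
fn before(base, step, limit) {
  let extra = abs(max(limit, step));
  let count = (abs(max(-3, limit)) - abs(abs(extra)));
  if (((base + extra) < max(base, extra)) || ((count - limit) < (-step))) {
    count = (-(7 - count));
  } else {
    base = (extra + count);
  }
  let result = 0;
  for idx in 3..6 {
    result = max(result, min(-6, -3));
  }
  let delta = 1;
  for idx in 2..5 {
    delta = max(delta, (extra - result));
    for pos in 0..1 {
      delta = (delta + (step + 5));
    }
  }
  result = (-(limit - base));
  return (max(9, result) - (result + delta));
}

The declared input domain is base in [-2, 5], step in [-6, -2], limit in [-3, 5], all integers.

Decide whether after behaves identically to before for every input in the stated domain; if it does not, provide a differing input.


Differences: local variable names differ; constant usage differs; loop structure differs; arithmetic usage differs; statement counts differ; min/max/abs usage differs — yet all 360 inputs agree.
verdict: equivalent


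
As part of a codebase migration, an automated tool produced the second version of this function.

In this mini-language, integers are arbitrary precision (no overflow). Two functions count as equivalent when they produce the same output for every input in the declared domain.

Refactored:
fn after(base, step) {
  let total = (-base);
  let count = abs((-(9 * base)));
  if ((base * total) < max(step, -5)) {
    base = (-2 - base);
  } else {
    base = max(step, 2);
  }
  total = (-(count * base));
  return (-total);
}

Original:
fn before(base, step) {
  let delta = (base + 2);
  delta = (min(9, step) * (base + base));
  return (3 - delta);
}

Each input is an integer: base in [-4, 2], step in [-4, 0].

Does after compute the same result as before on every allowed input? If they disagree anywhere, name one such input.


These are not equivalent — on base=-4, step=-4 the outputs split (-29 vs 72).
before: delta = -2; delta = 32; return -29
after: total = 4; count = 36; ((base * total) < max(step, -5)) -> true; base = 2; total = -72; return 72
verdict: not equivalent; witness: base=-4, step=-4


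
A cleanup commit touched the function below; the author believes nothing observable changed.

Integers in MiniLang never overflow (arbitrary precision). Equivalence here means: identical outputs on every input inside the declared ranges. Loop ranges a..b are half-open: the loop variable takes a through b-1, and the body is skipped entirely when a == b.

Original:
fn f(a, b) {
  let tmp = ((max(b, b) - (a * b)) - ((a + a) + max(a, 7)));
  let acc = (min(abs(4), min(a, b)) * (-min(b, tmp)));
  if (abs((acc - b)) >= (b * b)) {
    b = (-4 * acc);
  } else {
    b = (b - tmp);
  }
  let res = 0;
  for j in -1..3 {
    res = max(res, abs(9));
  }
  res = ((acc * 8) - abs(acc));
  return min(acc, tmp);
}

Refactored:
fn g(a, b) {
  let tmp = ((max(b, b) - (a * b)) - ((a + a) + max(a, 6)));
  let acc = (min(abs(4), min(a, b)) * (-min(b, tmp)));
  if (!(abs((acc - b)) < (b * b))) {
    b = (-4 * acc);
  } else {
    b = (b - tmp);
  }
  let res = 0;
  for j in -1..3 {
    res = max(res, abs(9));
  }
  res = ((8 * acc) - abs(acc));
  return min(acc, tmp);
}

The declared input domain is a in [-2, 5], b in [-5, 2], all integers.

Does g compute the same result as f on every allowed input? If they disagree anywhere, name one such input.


Run the pair on a=-2, b=-5.
f: tmp=-18, then acc=-90, then (abs((acc - b)) >= (b * b)) is true, then b=360, then res=0, then (j=-1), then res=9, then (j=0), then res=9, then (j=1), then res=9, then (j=2), then res=9, then res=-810, then returns -90
g: tmp=-17, then acc=-85, then (!(abs((acc - b)) < (b * b))) is true, then b=340, then res=0, then (j=-1), then res=9, then (j=0), then res=9, then (j=1), then res=9, then (j=2), then res=9, then res=-765, then returns -85
-90 != -85, so the rewrite changes behavior.
verdict: not equivalent; witness: a=-2, b=-5


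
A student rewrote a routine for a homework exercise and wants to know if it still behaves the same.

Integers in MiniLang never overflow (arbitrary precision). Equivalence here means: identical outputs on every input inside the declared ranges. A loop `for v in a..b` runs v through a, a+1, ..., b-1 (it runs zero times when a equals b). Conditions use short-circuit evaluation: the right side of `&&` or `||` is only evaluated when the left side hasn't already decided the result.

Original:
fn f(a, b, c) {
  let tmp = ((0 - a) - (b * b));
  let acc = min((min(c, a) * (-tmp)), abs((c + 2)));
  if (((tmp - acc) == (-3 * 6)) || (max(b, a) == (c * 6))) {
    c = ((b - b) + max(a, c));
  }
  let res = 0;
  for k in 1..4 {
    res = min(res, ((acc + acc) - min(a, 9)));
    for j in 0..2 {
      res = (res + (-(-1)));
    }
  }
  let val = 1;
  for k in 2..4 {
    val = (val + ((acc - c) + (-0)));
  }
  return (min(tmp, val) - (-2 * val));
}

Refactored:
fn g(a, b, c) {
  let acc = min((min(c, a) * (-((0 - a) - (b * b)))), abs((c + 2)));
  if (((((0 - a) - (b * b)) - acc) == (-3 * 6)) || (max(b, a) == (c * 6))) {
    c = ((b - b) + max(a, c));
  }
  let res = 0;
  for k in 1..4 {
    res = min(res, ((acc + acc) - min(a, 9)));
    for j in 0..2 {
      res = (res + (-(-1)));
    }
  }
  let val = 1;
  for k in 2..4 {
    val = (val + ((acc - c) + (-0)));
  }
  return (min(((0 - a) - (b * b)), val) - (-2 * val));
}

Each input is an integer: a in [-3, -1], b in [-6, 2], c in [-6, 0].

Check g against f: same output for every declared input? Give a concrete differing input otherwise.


Reading the diff, among the changes: arithmetic usage differs, and local variable names differ, and statement counts differ, and constant usage differs.
Tracing a=-3, b=-6, c=-1: f: tmp becomes -33; next acc becomes -99; next (((tmp - acc) == (-3 * 6)) || (max(b, a) == (c * 6))) evaluates to false; next res becomes 0; next at k=1:; next res becomes -195; next at j=0:; next res becomes -194; next at j=1:; next res becomes -193; next at k=2:; next res becomes -195; next at j=0:; next res becomes -194; next at j=1:; next res becomes -193; next at k=3:; next res becomes -195; next at j=0:; next res becomes -194; next at j=1:; next res becomes -193; next val becomes 1; next at k=2:; next val becomes -97; next at k=3:; next val becomes -195; next final value -585 | g: acc becomes -99; next (((((0 - a) - (b * b)) - acc) == (-3 * 6)) || (max(b, a) == (c * 6))) evaluates to false; next res becomes 0; next at k=1:; next res becomes -195; next at j=0:; next res becomes -194; next at j=1:; next res becomes -193; next at k=2:; next res becomes -195; next at j=0:; next res becomes -194; next at j=1:; next res becomes -193; next at k=3:; next res becomes -195; next at j=0:; next res becomes -194; next at j=1:; next res becomes -193; next val becomes 1; next at k=2:; next val becomes -97; next at k=3:; next val becomes -195; next final value -585 — matching result -585.
Every one of the 189 inputs gives matching results.
verdict: equivalent


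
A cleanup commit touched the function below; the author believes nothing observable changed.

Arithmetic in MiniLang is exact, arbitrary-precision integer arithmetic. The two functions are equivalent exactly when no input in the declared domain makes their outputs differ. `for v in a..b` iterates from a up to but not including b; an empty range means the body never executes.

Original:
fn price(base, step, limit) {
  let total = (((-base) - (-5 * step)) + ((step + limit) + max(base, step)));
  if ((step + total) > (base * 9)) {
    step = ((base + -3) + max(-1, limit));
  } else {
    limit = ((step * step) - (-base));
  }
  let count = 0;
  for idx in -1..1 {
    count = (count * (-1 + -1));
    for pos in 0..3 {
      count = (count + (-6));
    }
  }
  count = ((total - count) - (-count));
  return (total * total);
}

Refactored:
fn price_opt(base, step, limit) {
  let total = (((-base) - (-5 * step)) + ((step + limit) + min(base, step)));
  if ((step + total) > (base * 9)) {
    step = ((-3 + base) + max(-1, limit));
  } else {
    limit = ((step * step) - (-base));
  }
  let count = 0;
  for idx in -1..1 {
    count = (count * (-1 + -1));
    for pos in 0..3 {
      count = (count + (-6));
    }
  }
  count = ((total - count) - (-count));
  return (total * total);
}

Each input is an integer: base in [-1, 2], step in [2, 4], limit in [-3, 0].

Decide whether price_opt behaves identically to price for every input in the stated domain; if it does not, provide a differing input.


Try base=-1, step=2, limit=-3.
price: total := 12 | ((step + total) > (base * 9)): true | step := -5 | count := 0 | iter idx=-1: | count := 0 | iter pos=0: | count := -6 | iter pos=1: | count := -12 | iter pos=2: | count := -18 | iter idx=0: | count := 36 | iter pos=0: | count := 30 | iter pos=1: | count := 24 | iter pos=2: | count := 18 | count := 12 | result 144
price_opt: total := 9 | ((step + total) > (base * 9)): true | step := -5 | count := 0 | iter idx=-1: | count := 0 | iter pos=0: | count := -6 | iter pos=1: | count := -12 | iter pos=2: | count := -18 | iter idx=0: | count := 36 | iter pos=0: | count := 30 | iter pos=1: | count := 24 | iter pos=2: | count := 18 | count := 9 | result 81
144 against 81: the behavior changed.
verdict: not equivalent; witness: base=-1, step=2, limit=-3
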